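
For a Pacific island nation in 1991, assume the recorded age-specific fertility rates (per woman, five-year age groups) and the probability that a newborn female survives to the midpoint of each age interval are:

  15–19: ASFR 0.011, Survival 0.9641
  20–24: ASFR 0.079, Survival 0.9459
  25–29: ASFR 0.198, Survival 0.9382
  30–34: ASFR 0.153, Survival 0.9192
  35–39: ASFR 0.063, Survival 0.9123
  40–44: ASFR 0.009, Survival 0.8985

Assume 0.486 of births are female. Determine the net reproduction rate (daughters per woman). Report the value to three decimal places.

Proportion female at birth = 0.486.
Survival-weighted fertility by age (5·fₓ·Sₓ):
  15–19: 5 × 0.011 × 0.9641 = 0.05303
  20–24: 5 × 0.079 × 0.9459 = 0.37363
  25–29: 5 × 0.198 × 0.9382 = 0.92882
  30–34: 5 × 0.153 × 0.9192 = 0.70319
  35–39: 5 × 0.063 × 0.9123 = 0.28737
  40–44: 5 × 0.009 × 0.8985 = 0.04043
Sum = 2.38647
NRR = 0.486 × 2.38647 = 1.15982

1.160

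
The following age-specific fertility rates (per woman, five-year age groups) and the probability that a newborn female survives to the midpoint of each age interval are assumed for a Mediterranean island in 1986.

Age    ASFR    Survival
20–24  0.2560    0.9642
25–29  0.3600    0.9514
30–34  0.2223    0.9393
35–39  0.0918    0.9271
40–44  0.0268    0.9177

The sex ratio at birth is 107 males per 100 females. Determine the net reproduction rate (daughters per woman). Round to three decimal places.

Proportion female at birth = 100 / (100 + 107) = 0.48309.
Each age group contributes 5 × ASFR × survival:
  20–24: 5 × 0.2560 × 0.9642 = 1.23418
  25–29: 5 × 0.3600 × 0.9514 = 1.71252
  30–34: 5 × 0.2223 × 0.9393 = 1.04403
  35–39: 5 × 0.0918 × 0.9271 = 0.42554
  40–44: 5 × 0.0268 × 0.9177 = 0.12297
Sum = 4.53924
NRR = 0.48309 × 4.53924 = 2.19286

2.193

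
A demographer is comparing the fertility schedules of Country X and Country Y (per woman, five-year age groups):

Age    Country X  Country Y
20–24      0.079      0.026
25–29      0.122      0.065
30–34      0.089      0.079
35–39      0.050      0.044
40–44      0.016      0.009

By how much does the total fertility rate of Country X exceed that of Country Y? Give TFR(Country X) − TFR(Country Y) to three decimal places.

0.665

Country X:
  Sum of ASFRs = 0.079 + 0.122 + 0.089 + 0.050 + 0.016 = 0.356
  TFR = 5 × 0.356 = 1.78
Country Y:
  Sum of ASFRs = 0.026 + 0.065 + 0.079 + 0.044 + 0.009 = 0.223
  TFR = 5 × 0.223 = 1.115
Difference = 1.78 − 1.115 = 0.665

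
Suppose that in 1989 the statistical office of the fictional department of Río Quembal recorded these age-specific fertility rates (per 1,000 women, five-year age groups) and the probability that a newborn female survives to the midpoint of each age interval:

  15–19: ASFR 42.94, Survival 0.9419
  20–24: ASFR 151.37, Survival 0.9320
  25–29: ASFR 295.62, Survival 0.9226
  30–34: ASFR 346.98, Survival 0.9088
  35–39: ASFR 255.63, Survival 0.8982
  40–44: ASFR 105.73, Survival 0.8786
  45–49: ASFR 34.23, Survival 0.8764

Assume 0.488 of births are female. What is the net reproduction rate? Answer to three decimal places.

2.738

Proportion female at birth = 0.488.
Per-age-group product (5 × ASFR × survival probability):
  15–19: 5 × 42.94/1000 × 0.9419 = 0.20223
  20–24: 5 × 151.37/1000 × 0.9320 = 0.70538
  25–29: 5 × 295.62/1000 × 0.9226 = 1.36370
  30–34: 5 × 346.98/1000 × 0.9088 = 1.57668
  35–39: 5 × 255.63/1000 × 0.8982 = 1.14803
  40–44: 5 × 105.73/1000 × 0.8786 = 0.46447
  45–49: 5 × 34.23/1000 × 0.8764 = 0.15000
Sum = 5.61049
NRR = 0.488 × 5.61049 = 2.73792
With NRR above 1 the population is above replacement fertility.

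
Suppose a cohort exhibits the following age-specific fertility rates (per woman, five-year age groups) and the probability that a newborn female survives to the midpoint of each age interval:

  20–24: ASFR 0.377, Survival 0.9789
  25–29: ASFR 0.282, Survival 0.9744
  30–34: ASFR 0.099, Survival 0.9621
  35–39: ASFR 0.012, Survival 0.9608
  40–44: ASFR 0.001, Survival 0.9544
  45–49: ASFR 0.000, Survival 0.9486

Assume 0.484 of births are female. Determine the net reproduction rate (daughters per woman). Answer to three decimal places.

1.819

Proportion female at birth = 0.484.
Per-age-group product (5 × ASFR × survival probability):
  20–24: 5 × 0.377 × 0.9789 = 1.84523
  25–29: 5 × 0.282 × 0.9744 = 1.37390
  30–34: 5 × 0.099 × 0.9621 = 0.47624
  35–39: 5 × 0.012 × 0.9608 = 0.05765
  40–44: 5 × 0.001 × 0.9544 = 0.00477
  45–49: 5 × 0.000 × 0.9486 = 0.00000
Sum = 3.75779
NRR = 0.484 × 3.75779 = 1.81877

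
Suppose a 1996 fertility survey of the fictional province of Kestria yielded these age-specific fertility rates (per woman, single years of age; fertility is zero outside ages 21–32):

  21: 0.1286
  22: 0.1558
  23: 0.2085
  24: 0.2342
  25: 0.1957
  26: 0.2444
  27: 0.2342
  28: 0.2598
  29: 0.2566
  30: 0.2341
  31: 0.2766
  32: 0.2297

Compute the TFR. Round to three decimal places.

Sum of ASFRs = 0.1286 + 0.1558 + 0.2085 + 0.2342 + 0.1957 + 0.2444 + 0.2342 + 0.2598 + 0.2566 + 0.2341 + 0.2766 + 0.2297 = 2.6582
TFR = 2.6582

2.658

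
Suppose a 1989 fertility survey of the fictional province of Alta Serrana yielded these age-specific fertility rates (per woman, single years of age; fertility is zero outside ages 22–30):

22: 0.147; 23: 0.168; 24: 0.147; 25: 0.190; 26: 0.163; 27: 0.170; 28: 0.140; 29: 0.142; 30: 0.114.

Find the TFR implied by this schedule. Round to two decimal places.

1.38

Sum of ASFRs = 0.147 + 0.168 + 0.147 + 0.190 + 0.163 + 0.170 + 0.140 + 0.142 + 0.114 = 1.381
TFR = 1.381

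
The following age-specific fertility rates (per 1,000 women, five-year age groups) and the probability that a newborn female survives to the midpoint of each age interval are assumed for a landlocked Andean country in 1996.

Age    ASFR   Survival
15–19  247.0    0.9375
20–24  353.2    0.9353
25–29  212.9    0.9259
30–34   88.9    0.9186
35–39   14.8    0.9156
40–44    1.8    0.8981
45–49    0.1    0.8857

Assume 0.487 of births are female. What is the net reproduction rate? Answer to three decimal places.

2.084

Proportion female at birth = 0.487.
Survival-weighted fertility by age (5·fₓ·Sₓ):
  15–19: 5 × 247.0/1000 × 0.9375 = 1.15781
  20–24: 5 × 353.2/1000 × 0.9353 = 1.65174
  25–29: 5 × 212.9/1000 × 0.9259 = 0.98562
  30–34: 5 × 88.9/1000 × 0.9186 = 0.40832
  35–39: 5 × 14.8/1000 × 0.9156 = 0.06775
  40–44: 5 × 1.8/1000 × 0.8981 = 0.00808
  45–49: 5 × 0.1/1000 × 0.8857 = 0.00044
Sum = 4.27976
NRR = 0.487 × 4.27976 = 2.08424
An NRR exceeding 1 indicates intrinsic growth under these rates.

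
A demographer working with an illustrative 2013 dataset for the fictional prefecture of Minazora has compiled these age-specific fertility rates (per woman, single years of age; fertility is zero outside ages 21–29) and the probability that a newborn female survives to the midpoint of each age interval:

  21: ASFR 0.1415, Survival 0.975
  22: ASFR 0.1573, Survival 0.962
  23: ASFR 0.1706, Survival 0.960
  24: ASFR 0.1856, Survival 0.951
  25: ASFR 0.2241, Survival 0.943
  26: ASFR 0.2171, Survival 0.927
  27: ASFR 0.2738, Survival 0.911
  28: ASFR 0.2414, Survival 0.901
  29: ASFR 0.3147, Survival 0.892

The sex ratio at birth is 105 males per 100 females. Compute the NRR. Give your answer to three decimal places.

Proportion female at birth = 100 / (100 + 105) = 0.48780.
Each age group contributes 1 × ASFR × survival:
  21: 1 × 0.1415 × 0.975 = 0.13796
  22: 1 × 0.1573 × 0.962 = 0.15132
  23: 1 × 0.1706 × 0.960 = 0.16378
  24: 1 × 0.1856 × 0.951 = 0.17651
  25: 1 × 0.2241 × 0.943 = 0.21133
  26: 1 × 0.2171 × 0.927 = 0.20125
  27: 1 × 0.2738 × 0.911 = 0.24943
  28: 1 × 0.2414 × 0.901 = 0.21750
  29: 1 × 0.3147 × 0.892 = 0.28071
Sum = 1.78979
NRR = 0.48780 × 1.78979 = 0.87306
NRR < 1, so the cohort does not fully replace itself.

0.873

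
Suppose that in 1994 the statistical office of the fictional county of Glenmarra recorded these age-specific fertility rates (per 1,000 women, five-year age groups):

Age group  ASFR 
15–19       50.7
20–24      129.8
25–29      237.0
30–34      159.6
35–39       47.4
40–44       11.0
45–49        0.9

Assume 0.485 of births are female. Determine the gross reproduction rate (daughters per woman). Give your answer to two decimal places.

Proportion female at birth = 0.485.
Sum of ASFRs = 50.7 + 129.8 + 237.0 + 159.6 + 47.4 + 11.0 + 0.9 = 636.4
TFR = 5 × 636.4 / 1000 = 3.182
GRR = 0.485 × 3.182 = 1.54327

1.54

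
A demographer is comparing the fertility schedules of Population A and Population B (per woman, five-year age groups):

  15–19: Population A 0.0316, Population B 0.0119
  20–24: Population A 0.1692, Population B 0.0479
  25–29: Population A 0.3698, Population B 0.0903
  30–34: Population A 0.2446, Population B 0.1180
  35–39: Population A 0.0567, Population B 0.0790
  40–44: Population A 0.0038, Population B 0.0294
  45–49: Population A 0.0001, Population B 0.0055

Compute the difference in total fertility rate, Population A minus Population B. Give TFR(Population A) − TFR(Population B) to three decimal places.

Population A:
  Sum of ASFRs = 0.0316 + 0.1692 + 0.3698 + 0.2446 + 0.0567 + 0.0038 + 0.0001 = 0.8758
  TFR = 5 × 0.8758 = 4.379
Population B:
  Sum of ASFRs = 0.0119 + 0.0479 + 0.0903 + 0.1180 + 0.0790 + 0.0294 + 0.0055 = 0.3820
  TFR = 5 × 0.3820 = 1.91
Difference = 4.379 − 1.91 = 2.469

2.469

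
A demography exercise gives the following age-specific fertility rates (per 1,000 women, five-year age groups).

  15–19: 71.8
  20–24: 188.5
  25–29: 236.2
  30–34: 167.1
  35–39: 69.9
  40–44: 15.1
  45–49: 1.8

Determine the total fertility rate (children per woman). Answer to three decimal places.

Sum of ASFRs = 71.8 + 188.5 + 236.2 + 167.1 + 69.9 + 15.1 + 1.8 = 750.4
TFR = 5 × 750.4 / 1000 = 3.752

3.752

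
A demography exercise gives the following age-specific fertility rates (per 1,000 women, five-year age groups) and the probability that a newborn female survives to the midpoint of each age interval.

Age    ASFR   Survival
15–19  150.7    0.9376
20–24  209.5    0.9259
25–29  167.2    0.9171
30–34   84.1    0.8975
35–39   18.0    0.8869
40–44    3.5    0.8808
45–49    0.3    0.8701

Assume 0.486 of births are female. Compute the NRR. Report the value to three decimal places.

1.418

Proportion female at birth = 0.486.
Each age group contributes 5 × ASFR × survival:
  15–19: 5 × 150.7/1000 × 0.9376 = 0.70648
  20–24: 5 × 209.5/1000 × 0.9259 = 0.96988
  25–29: 5 × 167.2/1000 × 0.9171 = 0.76670
  30–34: 5 × 84.1/1000 × 0.8975 = 0.37740
  35–39: 5 × 18.0/1000 × 0.8869 = 0.07982
  40–44: 5 × 3.5/1000 × 0.8808 = 0.01541
  45–49: 5 × 0.3/1000 × 0.8701 = 0.00131
Sum = 2.91700
NRR = 0.486 × 2.91700 = 1.41766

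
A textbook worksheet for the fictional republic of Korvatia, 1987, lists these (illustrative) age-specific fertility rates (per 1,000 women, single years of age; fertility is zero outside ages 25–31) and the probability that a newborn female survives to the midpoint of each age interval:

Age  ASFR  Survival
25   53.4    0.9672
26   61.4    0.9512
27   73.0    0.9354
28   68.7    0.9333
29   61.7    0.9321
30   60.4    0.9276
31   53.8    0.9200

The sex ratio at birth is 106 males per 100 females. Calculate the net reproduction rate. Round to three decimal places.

0.197

Proportion female at birth = 100 / (100 + 106) = 0.48544.
Survival-weighted fertility by age (1·fₓ·Sₓ):
  25: 1 × 53.4/1000 × 0.9672 = 0.05165
  26: 1 × 61.4/1000 × 0.9512 = 0.05840
  27: 1 × 73.0/1000 × 0.9354 = 0.06828
  28: 1 × 68.7/1000 × 0.9333 = 0.06412
  29: 1 × 61.7/1000 × 0.9321 = 0.05751
  30: 1 × 60.4/1000 × 0.9276 = 0.05603
  31: 1 × 53.8/1000 × 0.9200 = 0.04950
Sum = 0.40549
NRR = 0.48544 × 0.40549 = 0.19684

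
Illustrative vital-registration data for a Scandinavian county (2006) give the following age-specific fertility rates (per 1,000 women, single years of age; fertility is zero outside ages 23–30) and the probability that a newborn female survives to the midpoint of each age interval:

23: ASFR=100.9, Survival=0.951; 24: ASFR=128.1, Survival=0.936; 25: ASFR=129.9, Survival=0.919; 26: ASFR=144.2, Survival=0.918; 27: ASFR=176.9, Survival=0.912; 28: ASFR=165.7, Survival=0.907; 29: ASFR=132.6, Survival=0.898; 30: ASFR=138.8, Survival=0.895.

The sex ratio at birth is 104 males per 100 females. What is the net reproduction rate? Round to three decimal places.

Proportion female at birth = 100 / (100 + 104) = 0.49020.
Weighting each age-specific rate by interval width and survival:
  23: 1 × 100.9/1000 × 0.951 = 0.09596
  24: 1 × 128.1/1000 × 0.936 = 0.11990
  25: 1 × 129.9/1000 × 0.919 = 0.11938
  26: 1 × 144.2/1000 × 0.918 = 0.13238
  27: 1 × 176.9/1000 × 0.912 = 0.16133
  28: 1 × 165.7/1000 × 0.907 = 0.15029
  29: 1 × 132.6/1000 × 0.898 = 0.11907
  30: 1 × 138.8/1000 × 0.895 = 0.12423
Sum = 1.02254
NRR = 0.49020 × 1.02254 = 0.50125

0.501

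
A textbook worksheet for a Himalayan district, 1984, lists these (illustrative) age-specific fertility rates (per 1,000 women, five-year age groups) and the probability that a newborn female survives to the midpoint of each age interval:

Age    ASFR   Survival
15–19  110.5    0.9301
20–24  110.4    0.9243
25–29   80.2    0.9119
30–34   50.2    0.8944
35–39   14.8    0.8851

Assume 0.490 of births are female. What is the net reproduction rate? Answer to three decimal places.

Proportion female at birth = 0.490.
Per-age-group product (5 × ASFR × survival probability):
  15–19: 5 × 110.5/1000 × 0.9301 = 0.51388
  20–24: 5 × 110.4/1000 × 0.9243 = 0.51021
  25–29: 5 × 80.2/1000 × 0.9119 = 0.36567
  30–34: 5 × 50.2/1000 × 0.8944 = 0.22449
  35–39: 5 × 14.8/1000 × 0.8851 = 0.06550
Sum = 1.67975
NRR = 0.490 × 1.67975 = 0.82308
With NRR below 1 the population is below replacement fertility.

0.823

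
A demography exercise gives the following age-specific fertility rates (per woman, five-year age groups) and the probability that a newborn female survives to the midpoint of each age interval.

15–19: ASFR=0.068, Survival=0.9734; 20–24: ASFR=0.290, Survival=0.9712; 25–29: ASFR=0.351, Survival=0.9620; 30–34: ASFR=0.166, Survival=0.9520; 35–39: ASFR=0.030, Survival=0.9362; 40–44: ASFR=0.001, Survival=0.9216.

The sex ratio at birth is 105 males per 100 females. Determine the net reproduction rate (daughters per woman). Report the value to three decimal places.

Proportion female at birth = 100 / (100 + 105) = 0.48780.
Survival-weighted fertility by age (5·fₓ·Sₓ):
  15–19: 5 × 0.068 × 0.9734 = 0.33096
  20–24: 5 × 0.290 × 0.9712 = 1.40824
  25–29: 5 × 0.351 × 0.9620 = 1.68831
  30–34: 5 × 0.166 × 0.9520 = 0.79016
  35–39: 5 × 0.030 × 0.9362 = 0.14043
  40–44: 5 × 0.001 × 0.9216 = 0.00461
Sum = 4.36271
NRR = 0.48780 × 4.36271 = 2.12813
With NRR above 1 the population is above replacement fertility.

2.128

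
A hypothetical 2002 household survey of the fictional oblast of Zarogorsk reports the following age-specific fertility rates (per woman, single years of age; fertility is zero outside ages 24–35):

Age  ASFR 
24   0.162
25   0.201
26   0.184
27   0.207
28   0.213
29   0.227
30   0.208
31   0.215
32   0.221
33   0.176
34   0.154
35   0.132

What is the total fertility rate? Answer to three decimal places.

2.300

Sum of ASFRs = 0.162 + 0.201 + 0.184 + 0.207 + 0.213 + 0.227 + 0.208 + 0.215 + 0.221 + 0.176 + 0.154 + 0.132 = 2.300
TFR = 2.3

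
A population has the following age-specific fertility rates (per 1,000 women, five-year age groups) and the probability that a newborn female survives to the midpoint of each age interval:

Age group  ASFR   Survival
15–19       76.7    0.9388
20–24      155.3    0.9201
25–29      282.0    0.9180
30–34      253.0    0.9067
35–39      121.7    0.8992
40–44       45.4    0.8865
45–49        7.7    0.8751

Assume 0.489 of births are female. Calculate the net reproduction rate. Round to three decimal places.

Proportion female at birth = 0.489.
Each age group contributes 5 × ASFR × survival:
  15–19: 5 × 76.7/1000 × 0.9388 = 0.36003
  20–24: 5 × 155.3/1000 × 0.9201 = 0.71446
  25–29: 5 × 282.0/1000 × 0.9180 = 1.29438
  30–34: 5 × 253.0/1000 × 0.9067 = 1.14698
  35–39: 5 × 121.7/1000 × 0.8992 = 0.54716
  40–44: 5 × 45.4/1000 × 0.8865 = 0.20124
  45–49: 5 × 7.7/1000 × 0.8751 = 0.03369
Sum = 4.29794
NRR = 0.489 × 4.29794 = 2.10169

2.102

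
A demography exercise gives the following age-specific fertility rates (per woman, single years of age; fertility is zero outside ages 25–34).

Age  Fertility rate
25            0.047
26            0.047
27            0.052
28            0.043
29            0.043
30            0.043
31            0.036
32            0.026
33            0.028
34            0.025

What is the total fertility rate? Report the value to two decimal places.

0.39

Sum of ASFRs = 0.047 + 0.047 + 0.052 + 0.043 + 0.043 + 0.043 + 0.036 + 0.026 + 0.028 + 0.025 = 0.390
TFR = 0.39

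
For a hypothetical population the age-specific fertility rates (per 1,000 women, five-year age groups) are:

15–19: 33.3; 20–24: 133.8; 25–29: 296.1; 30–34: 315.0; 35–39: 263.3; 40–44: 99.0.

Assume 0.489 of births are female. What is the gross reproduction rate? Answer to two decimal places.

2.79

Proportion female at birth = 0.489.
Sum of ASFRs = 33.3 + 133.8 + 296.1 + 315.0 + 263.3 + 99.0 = 1140.5
TFR = 5 × 1140.5 / 1000 = 5.7025
GRR = 0.489 × 5.7025 = 2.78852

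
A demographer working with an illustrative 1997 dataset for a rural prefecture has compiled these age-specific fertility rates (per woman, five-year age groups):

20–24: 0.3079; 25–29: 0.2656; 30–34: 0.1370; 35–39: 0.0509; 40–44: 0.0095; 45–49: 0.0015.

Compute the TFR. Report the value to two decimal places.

Sum of ASFRs = 0.3079 + 0.2656 + 0.1370 + 0.0509 + 0.0095 + 0.0015 = 0.7724
TFR = 5 × 0.7724 = 3.862

3.86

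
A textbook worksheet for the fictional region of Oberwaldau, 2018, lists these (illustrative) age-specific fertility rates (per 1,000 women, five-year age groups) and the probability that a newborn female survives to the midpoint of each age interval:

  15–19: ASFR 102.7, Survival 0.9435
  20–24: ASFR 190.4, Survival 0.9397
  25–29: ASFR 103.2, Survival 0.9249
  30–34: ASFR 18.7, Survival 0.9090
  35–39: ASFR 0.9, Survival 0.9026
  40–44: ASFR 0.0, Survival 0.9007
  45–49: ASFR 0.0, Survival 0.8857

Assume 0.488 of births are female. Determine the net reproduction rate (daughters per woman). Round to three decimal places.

0.949

Proportion female at birth = 0.488.
Survival-weighted fertility by age (5·fₓ·Sₓ):
  15–19: 5 × 102.7/1000 × 0.9435 = 0.48449
  20–24: 5 × 190.4/1000 × 0.9397 = 0.89459
  25–29: 5 × 103.2/1000 × 0.9249 = 0.47725
  30–34: 5 × 18.7/1000 × 0.9090 = 0.08499
  35–39: 5 × 0.9/1000 × 0.9026 = 0.00406
  40–44: 5 × 0.0/1000 × 0.9007 = 0.00000
  45–49: 5 × 0.0/1000 × 0.8857 = 0.00000
Sum = 1.94538
NRR = 0.488 × 1.94538 = 0.94935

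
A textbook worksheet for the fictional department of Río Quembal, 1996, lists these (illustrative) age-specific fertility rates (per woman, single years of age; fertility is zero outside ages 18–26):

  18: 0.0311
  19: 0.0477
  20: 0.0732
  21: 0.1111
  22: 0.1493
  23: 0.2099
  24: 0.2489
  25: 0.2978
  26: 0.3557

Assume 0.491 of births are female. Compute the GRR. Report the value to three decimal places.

Proportion female at birth = 0.491.
Sum of ASFRs = 0.0311 + 0.0477 + 0.0732 + 0.1111 + 0.1493 + 0.2099 + 0.2489 + 0.2978 + 0.3557 = 1.5247
TFR = 1.5247
GRR = 0.491 × 1.5247 = 0.74863

0.749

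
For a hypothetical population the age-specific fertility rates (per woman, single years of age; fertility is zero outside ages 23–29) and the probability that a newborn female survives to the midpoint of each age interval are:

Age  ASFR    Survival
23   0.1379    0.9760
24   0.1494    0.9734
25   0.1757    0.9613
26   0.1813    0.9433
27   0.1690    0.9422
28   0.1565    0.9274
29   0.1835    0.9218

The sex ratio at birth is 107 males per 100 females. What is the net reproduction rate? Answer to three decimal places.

0.528

Proportion female at birth = 100 / (100 + 107) = 0.48309.
Survival-weighted fertility by age (1·fₓ·Sₓ):
  23: 1 × 0.1379 × 0.9760 = 0.13459
  24: 1 × 0.1494 × 0.9734 = 0.14543
  25: 1 × 0.1757 × 0.9613 = 0.16890
  26: 1 × 0.1813 × 0.9433 = 0.17102
  27: 1 × 0.1690 × 0.9422 = 0.15923
  28: 1 × 0.1565 × 0.9274 = 0.14514
  29: 1 × 0.1835 × 0.9218 = 0.16915
Sum = 1.09346
NRR = 0.48309 × 1.09346 = 0.52824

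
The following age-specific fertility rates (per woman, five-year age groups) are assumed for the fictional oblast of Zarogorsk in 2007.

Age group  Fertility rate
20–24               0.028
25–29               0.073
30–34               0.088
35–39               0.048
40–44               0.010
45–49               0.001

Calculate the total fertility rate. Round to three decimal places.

Sum of ASFRs = 0.028 + 0.073 + 0.088 + 0.048 + 0.010 + 0.001 = 0.248
TFR = 5 × 0.248 = 1.24

1.240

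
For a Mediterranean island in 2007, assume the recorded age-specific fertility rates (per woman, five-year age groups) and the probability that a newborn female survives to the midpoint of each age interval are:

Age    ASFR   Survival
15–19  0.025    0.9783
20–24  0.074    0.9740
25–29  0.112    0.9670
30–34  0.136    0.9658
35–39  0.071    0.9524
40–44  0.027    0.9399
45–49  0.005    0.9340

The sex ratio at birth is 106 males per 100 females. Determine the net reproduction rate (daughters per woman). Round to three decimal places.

1.053

Proportion female at birth = 100 / (100 + 106) = 0.48544.
Per-age-group product (5 × ASFR × survival probability):
  15–19: 5 × 0.025 × 0.9783 = 0.12229
  20–24: 5 × 0.074 × 0.9740 = 0.36038
  25–29: 5 × 0.112 × 0.9670 = 0.54152
  30–34: 5 × 0.136 × 0.9658 = 0.65674
  35–39: 5 × 0.071 × 0.9524 = 0.33810
  40–44: 5 × 0.027 × 0.9399 = 0.12689
  45–49: 5 × 0.005 × 0.9340 = 0.02335
Sum = 2.16927
NRR = 0.48544 × 2.16927 = 1.05305
With NRR above 1 the population is above replacement fertility.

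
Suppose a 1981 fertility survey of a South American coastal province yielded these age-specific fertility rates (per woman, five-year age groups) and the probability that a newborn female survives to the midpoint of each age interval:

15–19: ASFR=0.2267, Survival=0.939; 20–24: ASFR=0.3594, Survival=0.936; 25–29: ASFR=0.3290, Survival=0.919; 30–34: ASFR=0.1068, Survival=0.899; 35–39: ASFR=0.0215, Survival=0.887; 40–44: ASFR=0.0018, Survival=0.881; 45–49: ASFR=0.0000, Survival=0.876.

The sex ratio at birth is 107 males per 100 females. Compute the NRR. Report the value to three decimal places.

Proportion female at birth = 100 / (100 + 107) = 0.48309.
Survival-weighted fertility by age (5·fₓ·Sₓ):
  15–19: 5 × 0.2267 × 0.939 = 1.06436
  20–24: 5 × 0.3594 × 0.936 = 1.68199
  25–29: 5 × 0.3290 × 0.919 = 1.51176
  30–34: 5 × 0.1068 × 0.899 = 0.48007
  35–39: 5 × 0.0215 × 0.887 = 0.09535
  40–44: 5 × 0.0018 × 0.881 = 0.00793
  45–49: 5 × 0.0000 × 0.876 = 0.00000
Sum = 4.84146
NRR = 0.48309 × 4.84146 = 2.33886

2.339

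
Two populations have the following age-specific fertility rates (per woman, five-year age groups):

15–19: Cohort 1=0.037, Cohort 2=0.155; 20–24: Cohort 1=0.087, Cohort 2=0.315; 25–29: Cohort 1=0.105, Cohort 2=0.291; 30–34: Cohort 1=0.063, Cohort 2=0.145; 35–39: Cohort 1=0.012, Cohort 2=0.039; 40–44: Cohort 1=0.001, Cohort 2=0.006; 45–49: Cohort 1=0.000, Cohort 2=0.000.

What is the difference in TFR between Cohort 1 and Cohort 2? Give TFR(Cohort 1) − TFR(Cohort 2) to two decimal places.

Cohort 1:
  Sum of ASFRs = 0.037 + 0.087 + 0.105 + 0.063 + 0.012 + 0.001 + 0.000 = 0.305
  TFR = 5 × 0.305 = 1.525
Cohort 2:
  Sum of ASFRs = 0.155 + 0.315 + 0.291 + 0.145 + 0.039 + 0.006 + 0.000 = 0.951
  TFR = 5 × 0.951 = 4.755
Difference = 1.525 − 4.755 = -3.23

-3.23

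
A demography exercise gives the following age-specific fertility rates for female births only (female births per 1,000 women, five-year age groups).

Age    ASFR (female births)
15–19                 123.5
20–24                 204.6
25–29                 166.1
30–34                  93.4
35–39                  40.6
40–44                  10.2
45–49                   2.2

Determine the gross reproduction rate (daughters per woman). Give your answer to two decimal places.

3.20

Sum of female ASFRs = 123.5 + 204.6 + 166.1 + 93.4 + 40.6 + 10.2 + 2.2 = 640.6
GRR = 5 × 640.6 / 1000 = 3.203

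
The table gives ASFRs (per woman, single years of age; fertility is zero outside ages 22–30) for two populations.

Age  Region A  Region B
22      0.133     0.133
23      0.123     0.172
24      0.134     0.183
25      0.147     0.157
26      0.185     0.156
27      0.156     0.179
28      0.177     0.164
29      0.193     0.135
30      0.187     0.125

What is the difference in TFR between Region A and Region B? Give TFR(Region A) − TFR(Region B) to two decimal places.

0.03

Region A:
  Sum of ASFRs = 0.133 + 0.123 + 0.134 + 0.147 + 0.185 + 0.156 + 0.177 + 0.193 + 0.187 = 1.435
  TFR = 1.435
Region B:
  Sum of ASFRs = 0.133 + 0.172 + 0.183 + 0.157 + 0.156 + 0.179 + 0.164 + 0.135 + 0.125 = 1.404
  TFR = 1.404
Difference = 1.435 − 1.404 = 0.031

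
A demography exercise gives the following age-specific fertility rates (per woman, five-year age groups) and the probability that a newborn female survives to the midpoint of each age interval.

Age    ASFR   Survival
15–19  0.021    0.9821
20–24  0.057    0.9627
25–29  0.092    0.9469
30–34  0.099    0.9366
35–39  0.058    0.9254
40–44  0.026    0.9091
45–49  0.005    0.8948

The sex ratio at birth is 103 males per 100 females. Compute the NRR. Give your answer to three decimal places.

0.830

Proportion female at birth = 100 / (100 + 103) = 0.49261.
Per-age-group product (5 × ASFR × survival probability):
  15–19: 5 × 0.021 × 0.9821 = 0.10312
  20–24: 5 × 0.057 × 0.9627 = 0.27437
  25–29: 5 × 0.092 × 0.9469 = 0.43557
  30–34: 5 × 0.099 × 0.9366 = 0.46362
  35–39: 5 × 0.058 × 0.9254 = 0.26837
  40–44: 5 × 0.026 × 0.9091 = 0.11818
  45–49: 5 × 0.005 × 0.8948 = 0.02237
Sum = 1.68560
NRR = 0.49261 × 1.68560 = 0.83034
An NRR under 1 implies long-run decline under these rates.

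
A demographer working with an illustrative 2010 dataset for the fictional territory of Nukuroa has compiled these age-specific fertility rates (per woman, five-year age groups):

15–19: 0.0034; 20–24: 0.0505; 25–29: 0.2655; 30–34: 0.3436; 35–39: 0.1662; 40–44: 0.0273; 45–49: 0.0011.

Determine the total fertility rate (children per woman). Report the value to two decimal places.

4.29

Sum of ASFRs = 0.0034 + 0.0505 + 0.2655 + 0.3436 + 0.1662 + 0.0273 + 0.0011 = 0.8576
TFR = 5 × 0.8576 = 4.288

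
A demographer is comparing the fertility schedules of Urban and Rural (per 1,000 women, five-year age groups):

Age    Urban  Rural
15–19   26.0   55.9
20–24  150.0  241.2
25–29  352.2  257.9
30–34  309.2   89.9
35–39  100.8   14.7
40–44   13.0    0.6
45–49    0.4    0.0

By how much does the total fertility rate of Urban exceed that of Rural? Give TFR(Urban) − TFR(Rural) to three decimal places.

1.457

Urban:
  Sum of ASFRs = 26.0 + 150.0 + 352.2 + 309.2 + 100.8 + 13.0 + 0.4 = 951.6
  TFR = 5 × 951.6 / 1000 = 4.758
Rural:
  Sum of ASFRs = 55.9 + 241.2 + 257.9 + 89.9 + 14.7 + 0.6 + 0.0 = 660.2
  TFR = 5 × 660.2 / 1000 = 3.301
Difference = 4.758 − 3.301 = 1.457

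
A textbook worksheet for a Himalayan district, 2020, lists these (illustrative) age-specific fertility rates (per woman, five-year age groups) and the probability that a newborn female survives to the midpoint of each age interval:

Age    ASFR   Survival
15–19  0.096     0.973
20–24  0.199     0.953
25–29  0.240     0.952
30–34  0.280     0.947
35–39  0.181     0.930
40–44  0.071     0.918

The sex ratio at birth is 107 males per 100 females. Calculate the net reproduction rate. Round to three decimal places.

Proportion female at birth = 100 / (100 + 107) = 0.48309.
Weighting each age-specific rate by interval width and survival:
  15–19: 5 × 0.096 × 0.973 = 0.46704
  20–24: 5 × 0.199 × 0.953 = 0.94824
  25–29: 5 × 0.240 × 0.952 = 1.14240
  30–34: 5 × 0.280 × 0.947 = 1.32580
  35–39: 5 × 0.181 × 0.930 = 0.84165
  40–44: 5 × 0.071 × 0.918 = 0.32589
Sum = 5.05102
NRR = 0.48309 × 5.05102 = 2.44010

2.440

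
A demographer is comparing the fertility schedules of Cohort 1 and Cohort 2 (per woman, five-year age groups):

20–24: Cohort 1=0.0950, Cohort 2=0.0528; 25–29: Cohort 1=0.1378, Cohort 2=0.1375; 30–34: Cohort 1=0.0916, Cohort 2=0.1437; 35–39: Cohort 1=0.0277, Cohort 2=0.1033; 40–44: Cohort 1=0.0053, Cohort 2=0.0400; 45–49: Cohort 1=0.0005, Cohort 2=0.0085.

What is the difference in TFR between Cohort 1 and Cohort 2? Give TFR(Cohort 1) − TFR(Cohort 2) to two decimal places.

-0.64

Cohort 1:
  Sum of ASFRs = 0.0950 + 0.1378 + 0.0916 + 0.0277 + 0.0053 + 0.0005 = 0.3579
  TFR = 5 × 0.3579 = 1.7895
Cohort 2:
  Sum of ASFRs = 0.0528 + 0.1375 + 0.1437 + 0.1033 + 0.0400 + 0.0085 = 0.4858
  TFR = 5 × 0.4858 = 2.429
Difference = 1.7895 − 2.429 = -0.6395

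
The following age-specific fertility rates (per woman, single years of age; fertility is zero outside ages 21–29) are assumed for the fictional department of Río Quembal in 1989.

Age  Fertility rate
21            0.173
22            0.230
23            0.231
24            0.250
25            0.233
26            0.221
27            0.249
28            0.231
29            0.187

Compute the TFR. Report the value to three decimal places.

Sum of ASFRs = 0.173 + 0.230 + 0.231 + 0.250 + 0.233 + 0.221 + 0.249 + 0.231 + 0.187 = 2.005
TFR = 2.005

2.005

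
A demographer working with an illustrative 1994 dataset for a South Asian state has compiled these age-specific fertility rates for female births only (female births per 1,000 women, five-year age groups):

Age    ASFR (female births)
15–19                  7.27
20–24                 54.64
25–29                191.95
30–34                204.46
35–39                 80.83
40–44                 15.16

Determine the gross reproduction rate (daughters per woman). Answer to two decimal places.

Sum of female ASFRs = 7.27 + 54.64 + 191.95 + 204.46 + 80.83 + 15.16 = 554.31
GRR = 5 × 554.31 / 1000 = 2.77155

2.77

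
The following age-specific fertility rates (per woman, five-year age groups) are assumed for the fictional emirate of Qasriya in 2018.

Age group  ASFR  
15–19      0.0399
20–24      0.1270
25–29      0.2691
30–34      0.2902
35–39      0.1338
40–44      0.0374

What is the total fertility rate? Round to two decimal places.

Sum of ASFRs = 0.0399 + 0.1270 + 0.2691 + 0.2902 + 0.1338 + 0.0374 = 0.8974
TFR = 5 × 0.8974 = 4.487

4.49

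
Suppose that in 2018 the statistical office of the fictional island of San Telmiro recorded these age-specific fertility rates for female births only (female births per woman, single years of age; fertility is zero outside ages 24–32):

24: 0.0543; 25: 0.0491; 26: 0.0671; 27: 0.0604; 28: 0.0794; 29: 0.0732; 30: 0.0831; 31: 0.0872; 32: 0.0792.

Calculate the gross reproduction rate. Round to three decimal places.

Sum of female ASFRs = 0.0543 + 0.0491 + 0.0671 + 0.0604 + 0.0794 + 0.0732 + 0.0831 + 0.0872 + 0.0792 = 0.6330
GRR = 0.633

0.633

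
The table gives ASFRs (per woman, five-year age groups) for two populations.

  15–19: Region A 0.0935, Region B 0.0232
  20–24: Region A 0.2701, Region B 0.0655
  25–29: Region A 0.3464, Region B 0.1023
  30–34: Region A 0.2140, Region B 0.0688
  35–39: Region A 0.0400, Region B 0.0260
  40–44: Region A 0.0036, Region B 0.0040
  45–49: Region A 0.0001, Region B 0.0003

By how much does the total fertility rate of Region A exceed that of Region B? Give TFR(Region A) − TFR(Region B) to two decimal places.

3.39

Region A:
  Sum of ASFRs = 0.0935 + 0.2701 + 0.3464 + 0.2140 + 0.0400 + 0.0036 + 0.0001 = 0.9677
  TFR = 5 × 0.9677 = 4.8385
Region B:
  Sum of ASFRs = 0.0232 + 0.0655 + 0.1023 + 0.0688 + 0.0260 + 0.0040 + 0.0003 = 0.2901
  TFR = 5 × 0.2901 = 1.4505
Difference = 4.8385 − 1.4505 = 3.388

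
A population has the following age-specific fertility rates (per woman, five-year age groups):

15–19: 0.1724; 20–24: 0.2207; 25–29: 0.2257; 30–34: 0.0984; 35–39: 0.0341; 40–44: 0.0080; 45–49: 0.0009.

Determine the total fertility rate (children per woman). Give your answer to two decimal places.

Sum of ASFRs = 0.1724 + 0.2207 + 0.2257 + 0.0984 + 0.0341 + 0.0080 + 0.0009 = 0.7602
TFR = 5 × 0.7602 = 3.801

3.80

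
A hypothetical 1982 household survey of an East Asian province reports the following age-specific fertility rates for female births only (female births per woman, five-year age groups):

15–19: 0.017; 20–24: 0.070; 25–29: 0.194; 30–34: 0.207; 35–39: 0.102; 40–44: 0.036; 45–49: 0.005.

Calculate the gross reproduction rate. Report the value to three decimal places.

3.155

Sum of female ASFRs = 0.017 + 0.070 + 0.194 + 0.207 + 0.102 + 0.036 + 0.005 = 0.631
GRR = 5 × 0.631 = 3.155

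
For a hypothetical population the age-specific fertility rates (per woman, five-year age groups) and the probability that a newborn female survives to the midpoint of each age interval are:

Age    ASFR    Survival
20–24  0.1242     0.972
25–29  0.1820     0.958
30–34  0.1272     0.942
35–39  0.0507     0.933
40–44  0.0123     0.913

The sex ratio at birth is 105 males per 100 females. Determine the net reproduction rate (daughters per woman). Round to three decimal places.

1.155

Proportion female at birth = 100 / (100 + 105) = 0.48780.
Survival-weighted fertility by age (5·fₓ·Sₓ):
  20–24: 5 × 0.1242 × 0.972 = 0.60361
  25–29: 5 × 0.1820 × 0.958 = 0.87178
  30–34: 5 × 0.1272 × 0.942 = 0.59911
  35–39: 5 × 0.0507 × 0.933 = 0.23652
  40–44: 5 × 0.0123 × 0.913 = 0.05615
Sum = 2.36717
NRR = 0.48780 × 2.36717 = 1.15471
With NRR above 1 the population is above replacement fertility.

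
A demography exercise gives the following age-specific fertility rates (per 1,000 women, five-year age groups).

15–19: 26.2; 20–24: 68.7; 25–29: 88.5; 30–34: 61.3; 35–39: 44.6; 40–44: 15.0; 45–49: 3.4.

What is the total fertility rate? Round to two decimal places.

Sum of ASFRs = 26.2 + 68.7 + 88.5 + 61.3 + 44.6 + 15.0 + 3.4 = 307.7
TFR = 5 × 307.7 / 1000 = 1.5385

1.54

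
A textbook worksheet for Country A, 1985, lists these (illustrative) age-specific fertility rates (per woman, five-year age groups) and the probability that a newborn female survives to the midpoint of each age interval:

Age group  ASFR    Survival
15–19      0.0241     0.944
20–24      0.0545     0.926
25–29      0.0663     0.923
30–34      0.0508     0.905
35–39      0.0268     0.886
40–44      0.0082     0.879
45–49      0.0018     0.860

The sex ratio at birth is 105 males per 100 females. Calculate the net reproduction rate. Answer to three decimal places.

Proportion female at birth = 100 / (100 + 105) = 0.48780.
Weighting each age-specific rate by interval width and survival:
  15–19: 5 × 0.0241 × 0.944 = 0.11375
  20–24: 5 × 0.0545 × 0.926 = 0.25234
  25–29: 5 × 0.0663 × 0.923 = 0.30597
  30–34: 5 × 0.0508 × 0.905 = 0.22987
  35–39: 5 × 0.0268 × 0.886 = 0.11872
  40–44: 5 × 0.0082 × 0.879 = 0.03604
  45–49: 5 × 0.0018 × 0.860 = 0.00774
Sum = 1.06443
NRR = 0.48780 × 1.06443 = 0.51923
With NRR below 1 the population is below replacement fertility.

0.519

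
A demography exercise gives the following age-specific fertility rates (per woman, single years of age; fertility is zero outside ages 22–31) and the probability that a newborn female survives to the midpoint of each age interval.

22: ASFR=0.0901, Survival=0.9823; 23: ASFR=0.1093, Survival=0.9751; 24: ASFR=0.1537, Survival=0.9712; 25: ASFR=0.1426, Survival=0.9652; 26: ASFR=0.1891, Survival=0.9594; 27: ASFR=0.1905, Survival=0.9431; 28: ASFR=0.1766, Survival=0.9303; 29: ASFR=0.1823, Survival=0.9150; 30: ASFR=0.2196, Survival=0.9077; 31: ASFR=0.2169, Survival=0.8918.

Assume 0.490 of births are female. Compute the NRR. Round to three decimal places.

Proportion female at birth = 0.490.
Survival-weighted fertility by age (1·fₓ·Sₓ):
  22: 1 × 0.0901 × 0.9823 = 0.08851
  23: 1 × 0.1093 × 0.9751 = 0.10658
  24: 1 × 0.1537 × 0.9712 = 0.14927
  25: 1 × 0.1426 × 0.9652 = 0.13764
  26: 1 × 0.1891 × 0.9594 = 0.18142
  27: 1 × 0.1905 × 0.9431 = 0.17966
  28: 1 × 0.1766 × 0.9303 = 0.16429
  29: 1 × 0.1823 × 0.9150 = 0.16680
  30: 1 × 0.2196 × 0.9077 = 0.19933
  31: 1 × 0.2169 × 0.8918 = 0.19343
Sum = 1.56693
NRR = 0.490 × 1.56693 = 0.76780

0.768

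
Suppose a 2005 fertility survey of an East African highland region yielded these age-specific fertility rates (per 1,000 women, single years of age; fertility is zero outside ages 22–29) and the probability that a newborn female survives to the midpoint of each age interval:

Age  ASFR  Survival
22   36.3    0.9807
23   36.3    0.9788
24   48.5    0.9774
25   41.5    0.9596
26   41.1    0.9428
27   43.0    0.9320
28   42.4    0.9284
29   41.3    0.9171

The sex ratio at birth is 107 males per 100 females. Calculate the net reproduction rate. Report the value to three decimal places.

Proportion female at birth = 100 / (100 + 107) = 0.48309.
Survival-weighted fertility by age (1·fₓ·Sₓ):
  22: 1 × 36.3/1000 × 0.9807 = 0.03560
  23: 1 × 36.3/1000 × 0.9788 = 0.03553
  24: 1 × 48.5/1000 × 0.9774 = 0.04740
  25: 1 × 41.5/1000 × 0.9596 = 0.03982
  26: 1 × 41.1/1000 × 0.9428 = 0.03875
  27: 1 × 43.0/1000 × 0.9320 = 0.04008
  28: 1 × 42.4/1000 × 0.9284 = 0.03936
  29: 1 × 41.3/1000 × 0.9171 = 0.03788
Sum = 0.31442
NRR = 0.48309 × 0.31442 = 0.15189
NRR < 1, so the cohort does not fully replace itself.

0.152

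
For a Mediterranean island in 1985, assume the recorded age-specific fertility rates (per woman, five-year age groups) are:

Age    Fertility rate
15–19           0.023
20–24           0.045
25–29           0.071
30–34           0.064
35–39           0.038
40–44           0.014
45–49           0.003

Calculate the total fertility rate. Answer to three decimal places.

Sum of ASFRs = 0.023 + 0.045 + 0.071 + 0.064 + 0.038 + 0.014 + 0.003 = 0.258
TFR = 5 × 0.258 = 1.29

1.290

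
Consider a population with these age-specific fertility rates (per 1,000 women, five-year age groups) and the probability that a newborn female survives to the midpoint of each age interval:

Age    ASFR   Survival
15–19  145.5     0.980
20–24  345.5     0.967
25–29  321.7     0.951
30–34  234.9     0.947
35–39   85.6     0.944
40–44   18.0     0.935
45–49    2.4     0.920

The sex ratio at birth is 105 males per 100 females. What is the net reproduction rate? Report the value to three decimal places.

Proportion female at birth = 100 / (100 + 105) = 0.48780.
Per-age-group product (5 × ASFR × survival probability):
  15–19: 5 × 145.5/1000 × 0.980 = 0.71295
  20–24: 5 × 345.5/1000 × 0.967 = 1.67049
  25–29: 5 × 321.7/1000 × 0.951 = 1.52968
  30–34: 5 × 234.9/1000 × 0.947 = 1.11225
  35–39: 5 × 85.6/1000 × 0.944 = 0.40403
  40–44: 5 × 18.0/1000 × 0.935 = 0.08415
  45–49: 5 × 2.4/1000 × 0.920 = 0.01104
Sum = 5.52459
NRR = 0.48780 × 5.52459 = 2.69490

2.695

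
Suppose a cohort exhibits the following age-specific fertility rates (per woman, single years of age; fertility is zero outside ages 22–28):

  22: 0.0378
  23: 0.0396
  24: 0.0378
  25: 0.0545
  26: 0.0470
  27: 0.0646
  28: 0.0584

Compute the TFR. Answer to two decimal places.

0.34

Sum of ASFRs = 0.0378 + 0.0396 + 0.0378 + 0.0545 + 0.0470 + 0.0646 + 0.0584 = 0.3397
TFR = 0.3397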